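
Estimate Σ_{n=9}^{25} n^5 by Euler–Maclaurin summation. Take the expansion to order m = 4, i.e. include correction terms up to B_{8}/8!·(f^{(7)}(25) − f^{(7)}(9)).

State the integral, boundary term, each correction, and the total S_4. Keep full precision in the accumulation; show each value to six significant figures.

S_4 ≈ 4.56738e+07

∫_9^25 x^5 dx evaluates to 4.06015e+07.
Boundary: ½(f(9) + f(25)) = ½(59049.0 + 9.76562e+06) = 4.91234e+06.
Integral + boundary = 4.55139e+07.
Correction k=1: B_{2}/2! · (f^{(1)}(25) − f^{(1)}(9)) = 1/12 · (1.95312e+06 − 32805.0) = 160027.
Partial sum through k=1: 4.56739e+07.
Correction k=2: B_{4}/4! · (f^{(3)}(25) − f^{(3)}(9)) = −1/720 · (37500.0 − 4860.00) = -45.3333.
Partial sum through k=2: 4.56738e+07.
Correction k=3: B_{6}/6! · (f^{(5)}(25) − f^{(5)}(9)) = 1/30240 · (120.000 − 120.000) = 0.00000.
Partial sum through k=3: 4.56738e+07.
Correction k=4: B_{8}/8! · (f^{(7)}(25) − f^{(7)}(9)) = −1/1209600 · (0.00000 − 0.00000) = 0.00000.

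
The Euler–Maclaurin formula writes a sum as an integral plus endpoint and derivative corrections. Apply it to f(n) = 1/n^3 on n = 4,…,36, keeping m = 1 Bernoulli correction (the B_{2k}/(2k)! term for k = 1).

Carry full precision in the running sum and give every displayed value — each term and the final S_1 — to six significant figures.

S_1 ≈ 0.0396638

∫_4^36 1/x^3 dx evaluates to 0.0308642.
Endpoint term: (f(4) + f(36))/2 = (0.0156250 + 2.14335e-05)/2 = 0.00782322.
Integral + boundary = 0.0386874.
Order-1 term: 1/12 · (-1.78612e-06 − (-0.0117188)) = 0.000976414.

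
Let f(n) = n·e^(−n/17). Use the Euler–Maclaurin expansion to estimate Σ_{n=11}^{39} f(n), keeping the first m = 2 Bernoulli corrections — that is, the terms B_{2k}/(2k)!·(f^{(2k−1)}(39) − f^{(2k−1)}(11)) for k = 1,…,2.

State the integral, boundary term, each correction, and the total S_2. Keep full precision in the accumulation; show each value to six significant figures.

S_2 ≈ 158.036

The integral term ∫_11^39 x·e^(−x/17) dx = 153.216.
½[f(11) + f(39)] = ½[5.75942 + 3.93316] = 4.84629.
So far: 158.062.
k=1: B_{2}/(2)! × [f^{(1)}(39) − f^{(1)}(11)] = 1/12 × (-0.130512 − 0.184794) = -0.0262755.
After k=1: 158.036.
k=2: B_{4}/(4)! × [f^{(3)}(39) − f^{(3)}(11)] = −1/720 × (0.000246327 − 0.00426284) = 5.57849e-06.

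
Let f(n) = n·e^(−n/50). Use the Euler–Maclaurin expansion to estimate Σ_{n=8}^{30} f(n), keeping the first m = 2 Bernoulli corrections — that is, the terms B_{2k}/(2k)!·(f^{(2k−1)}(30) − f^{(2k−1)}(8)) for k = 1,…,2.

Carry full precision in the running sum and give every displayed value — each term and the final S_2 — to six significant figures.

S_2 ≈ 287.570

The integral term ∫_8^30 x·e^(−x/50) dx = 275.970.
Endpoint term: (f(8) + f(30))/2 = (6.81715 + 16.4643)/2 = 11.6407.
Integral + boundary = 287.611.
Order-1 term: 1/12 · (0.219525 − 0.715801) = -0.0413563.
Running total after k=1: 287.570.
Order-2 term: −1/720 · (0.000526859 − 0.000968035) = 6.12745e-07.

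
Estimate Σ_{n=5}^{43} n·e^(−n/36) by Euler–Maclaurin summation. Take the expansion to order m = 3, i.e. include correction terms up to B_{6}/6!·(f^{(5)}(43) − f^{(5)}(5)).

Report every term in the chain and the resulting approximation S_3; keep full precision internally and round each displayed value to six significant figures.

∫_5^43 x·e^(−x/36) dx evaluates to 423.231.
½[f(5) + f(43)] = ½[4.35162 + 13.0235] = 8.68756.
So far: 431.918.
Correction k=1: B_{2}/2! · (f^{(1)}(43) − f^{(1)}(5)) = 1/12 · (-0.0588918 − 0.749446) = -0.0673615.
Partial sum through k=1: 431.851.
Correction k=2: B_{4}/4! · (f^{(3)}(43) − f^{(3)}(5)) = −1/720 · (0.000421954 − 0.00192137) = 2.08252e-06.
Partial sum through k=2: 431.851.
Correction k=3: B_{6}/6! · (f^{(5)}(43) − f^{(5)}(5)) = 1/30240 · (6.86226e-07 − 2.51888e-06) = -6.06035e-11.

S_3 ≈ 431.851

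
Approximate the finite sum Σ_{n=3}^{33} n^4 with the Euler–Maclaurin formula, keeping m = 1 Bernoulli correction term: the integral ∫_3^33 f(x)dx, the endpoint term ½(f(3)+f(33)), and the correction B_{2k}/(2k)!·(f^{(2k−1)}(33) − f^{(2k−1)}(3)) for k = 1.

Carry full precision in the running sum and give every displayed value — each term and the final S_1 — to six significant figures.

S_1 ≈ 8.43200e+06

The integral term ∫_3^33 x^4 dx = 7.82703e+06.
½[f(3) + f(33)] = ½[81.0000 + 1.18592e+06] = 593001.
So far: 8.42003e+06.
Correction k=1: B_{2}/2! · (f^{(1)}(33) − f^{(1)}(3)) = 1/12 · (143748 − 108.000) = 11970.0.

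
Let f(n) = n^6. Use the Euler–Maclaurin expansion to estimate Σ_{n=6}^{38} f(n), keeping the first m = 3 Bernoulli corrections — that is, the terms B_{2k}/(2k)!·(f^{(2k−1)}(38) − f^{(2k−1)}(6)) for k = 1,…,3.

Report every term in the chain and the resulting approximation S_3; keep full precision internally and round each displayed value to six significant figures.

S_3 ≈ 1.78901e+10

∫_6^38 x^6 dx evaluates to 1.63450e+10.
½[f(6) + f(38)] = ½[46656.0 + 3.01094e+09] = 1.50549e+09.
Running total after boundary: 1.78505e+10.
k=1: B_{2}/(2)! × [f^{(1)}(38) − f^{(1)}(6)] = 1/12 × (4.75411e+08 − 46656.0) = 3.96137e+07.
Running total after k=1: 1.78901e+10.
k=2: B_{4}/(4)! × [f^{(3)}(38) − f^{(3)}(6)] = −1/720 × (6.58464e+06 − 25920.0) = -9109.33.
Running total after k=2: 1.78901e+10.
k=3: B_{6}/(6)! × [f^{(5)}(38) − f^{(5)}(6)] = 1/30240 × (27360.0 − 4320.00) = 0.761905.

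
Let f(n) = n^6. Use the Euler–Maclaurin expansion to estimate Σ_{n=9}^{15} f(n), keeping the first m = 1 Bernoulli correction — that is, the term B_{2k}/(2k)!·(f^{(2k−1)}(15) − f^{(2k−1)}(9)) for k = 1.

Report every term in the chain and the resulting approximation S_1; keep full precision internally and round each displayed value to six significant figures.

Integral: ∫_9^15 x^6 dx = 2.37252e+07.
Endpoint term: (f(9) + f(15))/2 = (531441 + 1.13906e+07)/2 = 5.96103e+06.
So far: 2.96862e+07.
Order-1 term: 1/12 · (4.55625e+06 − 354294) = 350163.

S_1 ≈ 3.00364e+07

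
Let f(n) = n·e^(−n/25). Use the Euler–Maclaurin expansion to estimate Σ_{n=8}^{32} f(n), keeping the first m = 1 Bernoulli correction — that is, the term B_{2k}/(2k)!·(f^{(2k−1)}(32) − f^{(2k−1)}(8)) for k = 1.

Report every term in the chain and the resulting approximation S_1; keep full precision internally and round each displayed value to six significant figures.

Integral: ∫_8^32 x·e^(−x/25) dx = 202.870.
Endpoint term: (f(8) + f(32))/2 = (5.80919 + 8.89719)/2 = 7.35319.
So far: 210.223.
k=1: B_{2}/(2)! × [f^{(1)}(32) − f^{(1)}(8)] = 1/12 × (-0.0778504 − 0.493781) = -0.0476360.

S_1 ≈ 210.175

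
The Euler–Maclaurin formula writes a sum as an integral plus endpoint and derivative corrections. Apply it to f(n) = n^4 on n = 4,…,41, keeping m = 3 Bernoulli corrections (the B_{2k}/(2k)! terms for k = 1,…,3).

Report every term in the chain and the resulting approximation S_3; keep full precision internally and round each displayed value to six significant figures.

S_3 ≈ 2.46070e+07

Integral: ∫_4^41 x^4 dx = 2.31710e+07.
Endpoint term: (f(4) + f(41))/2 = (256.000 + 2.82576e+06)/2 = 1.41301e+06.
So far: 2.45840e+07.
Correction k=1: B_{2}/2! · (f^{(1)}(41) − f^{(1)}(4)) = 1/12 · (275684 − 256.000) = 22952.3.
Partial sum through k=1: 2.46070e+07.
Correction k=2: B_{4}/4! · (f^{(3)}(41) − f^{(3)}(4)) = −1/720 · (984.000 − 96.0000) = -1.23333.
Partial sum through k=2: 2.46070e+07.
Correction k=3: B_{6}/6! · (f^{(5)}(41) − f^{(5)}(4)) = 1/30240 · (0.00000 − 0.00000) = 0.00000.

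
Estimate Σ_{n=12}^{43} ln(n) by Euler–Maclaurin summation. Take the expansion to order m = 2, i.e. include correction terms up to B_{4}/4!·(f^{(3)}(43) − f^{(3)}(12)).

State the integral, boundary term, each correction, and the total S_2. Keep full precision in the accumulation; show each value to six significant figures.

The integral term ∫_12^43 ln(x) dx = 100.913.
Endpoint term: (f(12) + f(43))/2 = (2.48491 + 3.76120)/2 = 3.12305.
So far: 104.036.
Correction k=1: B_{2}/2! · (f^{(1)}(43) − f^{(1)}(12)) = 1/12 · (0.0232558 − 0.0833333) = -0.00500646.
After k=1: 104.031.
Correction k=2: B_{4}/4! · (f^{(3)}(43) − f^{(3)}(12)) = −1/720 · (2.51550e-05 − 0.00115741) = 1.57257e-06.

S_2 ≈ 104.031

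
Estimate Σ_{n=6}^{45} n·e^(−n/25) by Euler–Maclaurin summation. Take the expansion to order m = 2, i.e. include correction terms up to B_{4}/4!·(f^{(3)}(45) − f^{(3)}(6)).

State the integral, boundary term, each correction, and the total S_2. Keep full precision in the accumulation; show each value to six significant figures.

S_2 ≈ 326.382

The integral term ∫_6^45 x·e^(−x/25) dx = 320.364.
½[f(6) + f(45)] = ½[4.71977 + 7.43845] = 6.07911.
Integral + boundary = 326.443.
k=1: B_{2}/(2)! × [f^{(1)}(45) − f^{(1)}(6)] = 1/12 × (-0.132239 − 0.597837) = -0.0608397.
Running total after k=1: 326.382.
k=2: B_{4}/(4)! × [f^{(3)}(45) − f^{(3)}(6)] = −1/720 × (0.000317374 − 0.00347375) = 4.38385e-06.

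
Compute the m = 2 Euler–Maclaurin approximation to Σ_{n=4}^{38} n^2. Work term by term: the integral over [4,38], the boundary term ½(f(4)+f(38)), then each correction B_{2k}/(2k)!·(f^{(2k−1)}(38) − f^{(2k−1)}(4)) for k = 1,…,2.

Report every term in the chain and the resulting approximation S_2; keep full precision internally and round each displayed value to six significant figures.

S_2 ≈ 19005.0

The integral term ∫_4^38 x^2 dx = 18269.3.
Endpoint term: (f(4) + f(38))/2 = (16.0000 + 1444.00)/2 = 730.000.
Integral + boundary = 18999.3.
Correction k=1: B_{2}/2! · (f^{(1)}(38) − f^{(1)}(4)) = 1/12 · (76.0000 − 8.00000) = 5.66667.
After k=1: 19005.0.
Correction k=2: B_{4}/4! · (f^{(3)}(38) − f^{(3)}(4)) = −1/720 · (0.00000 − 0.00000) = 0.00000.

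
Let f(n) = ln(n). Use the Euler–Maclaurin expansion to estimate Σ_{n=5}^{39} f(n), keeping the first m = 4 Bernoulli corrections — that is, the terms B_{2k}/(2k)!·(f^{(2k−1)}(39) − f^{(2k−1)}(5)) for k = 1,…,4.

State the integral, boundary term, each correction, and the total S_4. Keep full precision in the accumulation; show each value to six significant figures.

S_4 ≈ 103.454

∫_5^39 ln(x) dx evaluates to 100.832.
½[f(5) + f(39)] = ½[1.60944 + 3.66356] = 2.63650.
Running total after boundary: 103.468.
Order-1 term: 1/12 · (0.0256410 − 0.200000) = -0.0145299.
After k=1: 103.454.
Order-2 term: −1/720 · (3.37160e-05 − 0.0160000) = 2.21754e-05.
After k=2: 103.454.
Order-3 term: 1/30240 · (2.66004e-07 − 0.00768000) = -2.53959e-07.
After k=3: 103.454.
Order-4 term: −1/1209600 · (5.24663e-09 − 0.00921600) = 7.61904e-09.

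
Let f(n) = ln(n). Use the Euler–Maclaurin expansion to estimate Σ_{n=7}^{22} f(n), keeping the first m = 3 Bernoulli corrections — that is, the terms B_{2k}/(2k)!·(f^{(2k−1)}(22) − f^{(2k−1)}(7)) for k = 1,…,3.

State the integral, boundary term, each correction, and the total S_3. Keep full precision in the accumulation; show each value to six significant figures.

∫_7^22 ln(x) dx evaluates to 39.3816.
Endpoint term: (f(7) + f(22))/2 = (1.94591 + 3.09104)/2 = 2.51848.
Integral + boundary = 41.9000.
Correction k=1: B_{2}/2! · (f^{(1)}(22) − f^{(1)}(7)) = 1/12 · (0.0454545 − 0.142857) = -0.00811688.
After k=1: 41.8919.
Correction k=2: B_{4}/4! · (f^{(3)}(22) − f^{(3)}(7)) = −1/720 · (0.000187829 − 0.00583090) = 7.83760e-06.
After k=2: 41.8919.
Correction k=3: B_{6}/6! · (f^{(5)}(22) − f^{(5)}(7)) = 1/30240 · (4.65691e-06 − 0.00142798) = -4.70674e-08.

S_3 ≈ 41.8919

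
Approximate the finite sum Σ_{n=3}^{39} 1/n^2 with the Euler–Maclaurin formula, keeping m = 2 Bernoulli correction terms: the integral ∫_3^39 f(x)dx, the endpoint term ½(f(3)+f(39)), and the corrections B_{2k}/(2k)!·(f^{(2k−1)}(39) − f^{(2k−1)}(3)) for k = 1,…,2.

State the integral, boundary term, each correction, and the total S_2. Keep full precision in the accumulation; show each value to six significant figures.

S_2 ≈ 0.369609

The integral term ∫_3^39 1/x^2 dx = 0.307692.
½[f(3) + f(39)] = ½[0.111111 + 0.000657462] = 0.0558843.
So far: 0.363577.
Correction k=1: B_{2}/2! · (f^{(1)}(39) − f^{(1)}(3)) = 1/12 · (-3.37160e-05 − (-0.0740741)) = 0.00617003.
Partial sum through k=1: 0.369747.
Correction k=2: B_{4}/4! · (f^{(3)}(39) − f^{(3)}(3)) = −1/720 · (-2.66004e-07 − (-0.0987654)) = -0.000137174.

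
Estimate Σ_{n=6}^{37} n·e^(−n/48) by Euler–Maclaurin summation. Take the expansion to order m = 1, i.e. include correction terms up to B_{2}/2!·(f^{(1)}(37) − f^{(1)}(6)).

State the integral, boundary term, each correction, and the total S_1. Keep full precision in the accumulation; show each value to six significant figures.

S_1 ≈ 411.063

∫_6^37 x·e^(−x/48) dx evaluates to 399.912.
Boundary: ½(f(6) + f(37)) = ½(5.29498 + 17.1172) = 11.2061.
Running total after boundary: 411.118.
Correction k=1: B_{2}/2! · (f^{(1)}(37) − f^{(1)}(6)) = 1/12 · (0.106019 − 0.772185) = -0.0555138.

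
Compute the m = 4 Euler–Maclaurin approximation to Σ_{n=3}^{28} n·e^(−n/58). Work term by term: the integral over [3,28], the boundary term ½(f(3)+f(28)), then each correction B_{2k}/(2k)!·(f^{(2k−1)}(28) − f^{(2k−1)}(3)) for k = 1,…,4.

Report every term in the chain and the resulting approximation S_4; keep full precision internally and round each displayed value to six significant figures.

∫_3^28 x·e^(−x/58) dx evaluates to 281.663.
Boundary: ½(f(3) + f(28)) = ½(2.84877 + 17.2782) = 10.0635.
Integral + boundary = 291.727.
Order-1 term: 1/12 · (0.319179 − 0.900474) = -0.0484413.
Running total after k=1: 291.678.
Order-2 term: −1/720 · (0.000461753 − 0.000832240) = 5.14566e-07.
Running total after k=2: 291.678.
Order-3 term: 1/30240 · (2.46321e-07 − 4.15220e-07) = -5.58528e-12.
Running total after k=3: 291.678.
Order-4 term: −1/1209600 · (1.05642e-10 − 1.73319e-10) = 5.59497e-17.

S_4 ≈ 291.678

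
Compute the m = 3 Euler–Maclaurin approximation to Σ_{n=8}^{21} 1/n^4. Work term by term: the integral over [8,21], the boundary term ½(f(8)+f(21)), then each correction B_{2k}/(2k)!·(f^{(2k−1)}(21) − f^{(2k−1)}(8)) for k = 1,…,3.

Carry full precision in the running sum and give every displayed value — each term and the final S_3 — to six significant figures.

S_3 ≈ 0.000749703

∫_8^21 1/x^4 dx evaluates to 0.000615048.
Endpoint term: (f(8) + f(21))/2 = (0.000244141 + 5.14189e-06)/2 = 0.000124641.
Integral + boundary = 0.000739690.
Correction k=1: B_{2}/2! · (f^{(1)}(21) − f^{(1)}(8)) = 1/12 · (-9.79408e-07 − (-0.000122070)) = 1.00909e-05.
After k=1: 0.000749781.
Correction k=2: B_{4}/4! · (f^{(3)}(21) − f^{(3)}(8)) = −1/720 · (-6.66264e-08 − (-5.72205e-05)) = -7.93803e-08.
After k=2: 0.000749701.
Correction k=3: B_{6}/6! · (f^{(5)}(21) − f^{(5)}(8)) = 1/30240 · (-8.46049e-09 − (-5.00679e-05)) = 1.65540e-09.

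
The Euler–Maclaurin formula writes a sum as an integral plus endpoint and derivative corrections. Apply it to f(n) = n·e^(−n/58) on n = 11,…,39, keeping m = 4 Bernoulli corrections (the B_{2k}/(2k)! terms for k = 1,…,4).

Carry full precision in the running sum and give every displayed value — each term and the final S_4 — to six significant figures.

S_4 ≈ 453.162

∫_11^39 x·e^(−x/58) dx evaluates to 438.700.
Endpoint term: (f(11) + f(39))/2 = (9.09969 + 19.9085)/2 = 14.5041.
Integral + boundary = 453.204.
k=1: B_{2}/(2)! × [f^{(1)}(39) − f^{(1)}(11)] = 1/12 × (0.167225 − 0.670353) = -0.0419274.
Partial sum through k=1: 453.162.
k=2: B_{4}/(4)! × [f^{(3)}(39) − f^{(3)}(11)] = −1/720 × (0.000353203 − 0.000691094) = 4.69294e-07.
Partial sum through k=2: 453.162.
k=3: B_{6}/(6)! × [f^{(5)}(39) − f^{(5)}(11)] = 1/30240 × (1.95213e-07 − 3.51640e-07) = -5.17285e-12.
Partial sum through k=3: 453.162.
k=4: B_{8}/(8)! × [f^{(7)}(39) − f^{(7)}(11)] = −1/1209600 × (8.48486e-11 − 1.47991e-10) = 5.22010e-17.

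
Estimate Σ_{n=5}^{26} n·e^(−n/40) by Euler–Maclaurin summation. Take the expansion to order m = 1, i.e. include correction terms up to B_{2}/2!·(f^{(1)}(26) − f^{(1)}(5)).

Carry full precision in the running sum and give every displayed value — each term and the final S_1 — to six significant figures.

S_1 ≈ 219.237

∫_5^26 x·e^(−x/40) dx evaluates to 210.294.
Endpoint term: (f(5) + f(26))/2 = (4.41248 + 13.5732)/2 = 8.99284.
So far: 219.286.
k=1: B_{2}/(2)! × [f^{(1)}(26) − f^{(1)}(5)] = 1/12 × (0.182716 − 0.772185) = -0.0491224.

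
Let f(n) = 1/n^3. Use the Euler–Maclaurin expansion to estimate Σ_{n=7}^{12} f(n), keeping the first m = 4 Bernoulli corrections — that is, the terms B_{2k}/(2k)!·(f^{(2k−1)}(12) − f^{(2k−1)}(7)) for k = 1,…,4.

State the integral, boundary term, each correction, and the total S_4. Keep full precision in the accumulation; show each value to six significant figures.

∫_7^12 1/x^3 dx evaluates to 0.00673186.
Boundary: ½(f(7) + f(12)) = ½(0.00291545 + 0.000578704) = 0.00174708.
Integral + boundary = 0.00847894.
k=1: B_{2}/(2)! × [f^{(1)}(12) − f^{(1)}(7)] = 1/12 × (-0.000144676 − (-0.00124948)) = 9.20670e-05.
Partial sum through k=1: 0.00857100.
k=2: B_{4}/(4)! × [f^{(3)}(12) − f^{(3)}(7)] = −1/720 × (-2.00939e-05 − (-0.000509992)) = -6.80413e-07.
Partial sum through k=2: 0.00857032.
k=3: B_{6}/(6)! × [f^{(5)}(12) − f^{(5)}(7)] = 1/30240 × (-5.86071e-06 − (-0.000437136)) = 1.42617e-08.
Partial sum through k=3: 0.00857034.
k=4: B_{8}/(8)! × [f^{(7)}(12) − f^{(7)}(7)] = −1/1209600 × (-2.93036e-06 − (-0.000642322)) = -5.28597e-10.

S_4 ≈ 0.00857034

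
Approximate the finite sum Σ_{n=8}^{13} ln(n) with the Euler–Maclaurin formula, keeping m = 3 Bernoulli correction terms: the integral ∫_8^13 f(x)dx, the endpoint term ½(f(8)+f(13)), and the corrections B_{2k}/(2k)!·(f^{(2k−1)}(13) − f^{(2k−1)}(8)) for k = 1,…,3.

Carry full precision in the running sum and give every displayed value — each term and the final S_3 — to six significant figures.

S_3 ≈ 14.0270

∫_8^13 ln(x) dx evaluates to 11.7088.
½[f(8) + f(13)] = ½[2.07944 + 2.56495] = 2.32220.
Running total after boundary: 14.0310.
Correction k=1: B_{2}/2! · (f^{(1)}(13) − f^{(1)}(8)) = 1/12 · (0.0769231 − 0.125000) = -0.00400641.
Partial sum through k=1: 14.0270.
Correction k=2: B_{4}/4! · (f^{(3)}(13) − f^{(3)}(8)) = −1/720 · (0.000910332 − 0.00390625) = 4.16100e-06.
Partial sum through k=2: 14.0270.
Correction k=3: B_{6}/6! · (f^{(5)}(13) − f^{(5)}(8)) = 1/30240 · (6.46390e-05 − 0.000732422) = -2.20828e-08.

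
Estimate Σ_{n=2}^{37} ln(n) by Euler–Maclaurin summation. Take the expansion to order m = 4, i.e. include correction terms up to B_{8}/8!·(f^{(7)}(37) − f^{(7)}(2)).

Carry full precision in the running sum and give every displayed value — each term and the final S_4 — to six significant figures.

S_4 ≈ 99.3306

Integral: ∫_2^37 ln(x) dx = 97.2177.
½[f(2) + f(37)] = ½[0.693147 + 3.61092] = 2.15203.
Integral + boundary = 99.3697.
Correction k=1: B_{2}/2! · (f^{(1)}(37) − f^{(1)}(2)) = 1/12 · (0.0270270 − 0.500000) = -0.0394144.
After k=1: 99.3303.
Correction k=2: B_{4}/4! · (f^{(3)}(37) − f^{(3)}(2)) = −1/720 · (3.94843e-05 − 0.250000) = 0.000347167.
After k=2: 99.3306.
Correction k=3: B_{6}/6! · (f^{(5)}(37) − f^{(5)}(2)) = 1/30240 · (3.46101e-07 − 0.750000) = -2.48016e-05.
After k=3: 99.3306.
Correction k=4: B_{8}/8! · (f^{(7)}(37) − f^{(7)}(2)) = −1/1209600 · (7.58439e-09 − 5.62500) = 4.65030e-06.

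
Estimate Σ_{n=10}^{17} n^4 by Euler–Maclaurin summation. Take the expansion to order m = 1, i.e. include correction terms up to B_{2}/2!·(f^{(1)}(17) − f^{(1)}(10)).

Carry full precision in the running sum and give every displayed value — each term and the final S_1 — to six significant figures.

Integral: ∫_10^17 x^4 dx = 263971.
½[f(10) + f(17)] = ½[10000.0 + 83521.0] = 46760.5.
Running total after boundary: 310732.
k=1: B_{2}/(2)! × [f^{(1)}(17) − f^{(1)}(10)] = 1/12 × (19652.0 − 4000.00) = 1304.33.

S_1 ≈ 312036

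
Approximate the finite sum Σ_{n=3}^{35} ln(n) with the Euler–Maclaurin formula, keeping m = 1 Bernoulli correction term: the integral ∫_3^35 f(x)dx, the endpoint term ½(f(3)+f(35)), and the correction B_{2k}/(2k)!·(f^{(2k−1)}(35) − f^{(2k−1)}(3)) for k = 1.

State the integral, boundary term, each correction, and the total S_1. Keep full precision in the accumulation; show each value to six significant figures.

S_1 ≈ 91.4429

The integral term ∫_3^35 ln(x) dx = 89.1413.
Endpoint term: (f(3) + f(35))/2 = (1.09861 + 3.55535)/2 = 2.32698.
So far: 91.4683.
k=1: B_{2}/(2)! × [f^{(1)}(35) − f^{(1)}(3)] = 1/12 × (0.0285714 − 0.333333) = -0.0253968.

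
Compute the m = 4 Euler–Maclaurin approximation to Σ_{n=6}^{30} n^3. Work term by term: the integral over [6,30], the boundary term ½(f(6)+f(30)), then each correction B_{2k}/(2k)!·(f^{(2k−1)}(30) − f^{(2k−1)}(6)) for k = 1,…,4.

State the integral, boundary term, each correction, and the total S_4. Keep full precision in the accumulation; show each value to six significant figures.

S_4 ≈ 216000

The integral term ∫_6^30 x^3 dx = 202176.
Endpoint term: (f(6) + f(30))/2 = (216.000 + 27000.0)/2 = 13608.0.
Running total after boundary: 215784.
Correction k=1: B_{2}/2! · (f^{(1)}(30) − f^{(1)}(6)) = 1/12 · (2700.00 − 108.000) = 216.000.
After k=1: 216000.
Correction k=2: B_{4}/4! · (f^{(3)}(30) − f^{(3)}(6)) = −1/720 · (6.00000 − 6.00000) = 0.00000.
After k=2: 216000.
Correction k=3: B_{6}/6! · (f^{(5)}(30) − f^{(5)}(6)) = 1/30240 · (0.00000 − 0.00000) = 0.00000.
After k=3: 216000.
Correction k=4: B_{8}/8! · (f^{(7)}(30) − f^{(7)}(6)) = −1/1209600 · (0.00000 − 0.00000) = 0.00000.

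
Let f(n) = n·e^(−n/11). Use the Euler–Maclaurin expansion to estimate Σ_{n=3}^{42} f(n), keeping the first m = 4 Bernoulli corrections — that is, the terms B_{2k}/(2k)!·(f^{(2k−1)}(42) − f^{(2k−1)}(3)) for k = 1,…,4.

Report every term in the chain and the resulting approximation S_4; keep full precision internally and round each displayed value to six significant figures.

∫_3^42 x·e^(−x/11) dx evaluates to 104.433.
Endpoint term: (f(3) + f(42))/2 = (2.28390 + 0.922644)/2 = 1.60327.
Integral + boundary = 106.036.
Correction k=1: B_{2}/2! · (f^{(1)}(42) − f^{(1)}(3)) = 1/12 · (-0.0619090 − 0.553673) = -0.0512985.
Partial sum through k=1: 105.985.
Correction k=2: B_{4}/4! · (f^{(3)}(42) − f^{(3)}(3)) = −1/720 · (-0.000148542 − 0.0171593) = 2.40387e-05.
Partial sum through k=2: 105.985.
Correction k=3: B_{6}/6! · (f^{(5)}(42) − f^{(5)}(3)) = 1/30240 · (1.77323e-06 − 0.000245808) = -8.06993e-09.
Partial sum through k=3: 105.985.
Correction k=4: B_{8}/8! · (f^{(7)}(42) − f^{(7)}(3)) = −1/1209600 · (3.94552e-08 − 2.89094e-06) = 2.35738e-12.

S_4 ≈ 105.985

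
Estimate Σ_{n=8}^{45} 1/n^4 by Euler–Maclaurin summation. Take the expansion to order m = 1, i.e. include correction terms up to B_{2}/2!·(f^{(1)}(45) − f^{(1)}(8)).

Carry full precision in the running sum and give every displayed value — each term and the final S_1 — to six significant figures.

The integral term ∫_8^45 1/x^4 dx = 0.000647384.
Endpoint term: (f(8) + f(45))/2 = (0.000244141 + 2.43865e-07)/2 = 0.000122192.
So far: 0.000769576.
Order-1 term: 1/12 · (-2.16769e-08 − (-0.000122070)) = 1.01707e-05.

S_1 ≈ 0.000779747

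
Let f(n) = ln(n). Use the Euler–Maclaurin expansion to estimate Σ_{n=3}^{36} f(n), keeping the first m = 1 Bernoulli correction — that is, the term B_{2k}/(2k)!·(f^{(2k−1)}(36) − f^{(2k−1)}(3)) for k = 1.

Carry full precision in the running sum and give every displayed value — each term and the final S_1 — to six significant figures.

S_1 ≈ 95.0264

∫_3^36 ln(x) dx evaluates to 92.7108.
½[f(3) + f(36)] = ½[1.09861 + 3.58352] = 2.34107.
So far: 95.0519.
k=1: B_{2}/(2)! × [f^{(1)}(36) − f^{(1)}(3)] = 1/12 × (0.0277778 − 0.333333) = -0.0254630.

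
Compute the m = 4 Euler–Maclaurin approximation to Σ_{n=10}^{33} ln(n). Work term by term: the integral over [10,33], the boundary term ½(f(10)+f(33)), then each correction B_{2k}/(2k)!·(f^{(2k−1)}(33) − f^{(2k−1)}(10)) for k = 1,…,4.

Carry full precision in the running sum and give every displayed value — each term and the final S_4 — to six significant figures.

S_4 ≈ 72.2526

The integral term ∫_10^33 ln(x) dx = 69.3589.
Boundary: ½(f(10) + f(33)) = ½(2.30259 + 3.49651) = 2.89955.
Integral + boundary = 72.2584.
Correction k=1: B_{2}/2! · (f^{(1)}(33) − f^{(1)}(10)) = 1/12 · (0.0303030 − 0.100000) = -0.00580808.
After k=1: 72.2526.
Correction k=2: B_{4}/4! · (f^{(3)}(33) − f^{(3)}(10)) = −1/720 · (5.56529e-05 − 0.00200000) = 2.70048e-06.
After k=2: 72.2526.
Correction k=3: B_{6}/6! · (f^{(5)}(33) − f^{(5)}(10)) = 1/30240 · (6.13256e-07 − 0.000240000) = -7.91623e-09.
After k=3: 72.2526.
Correction k=4: B_{8}/8! · (f^{(7)}(33) − f^{(7)}(10)) = −1/1209600 · (1.68941e-08 − 7.20000e-05) = 5.95098e-11.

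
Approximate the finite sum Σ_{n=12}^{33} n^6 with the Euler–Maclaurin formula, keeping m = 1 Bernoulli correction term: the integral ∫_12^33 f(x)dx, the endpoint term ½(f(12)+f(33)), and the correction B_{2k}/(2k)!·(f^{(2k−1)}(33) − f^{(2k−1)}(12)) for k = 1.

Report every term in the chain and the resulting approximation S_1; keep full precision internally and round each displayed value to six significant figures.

S_1 ≈ 6.74990e+09

Integral: ∫_12^33 x^6 dx = 6.08323e+09.
Endpoint term: (f(12) + f(33))/2 = (2.98598e+06 + 1.29147e+09)/2 = 6.47227e+08.
Running total after boundary: 6.73046e+09.
k=1: B_{2}/(2)! × [f^{(1)}(33) − f^{(1)}(12)] = 1/12 × (2.34812e+08 − 1.49299e+06) = 1.94433e+07.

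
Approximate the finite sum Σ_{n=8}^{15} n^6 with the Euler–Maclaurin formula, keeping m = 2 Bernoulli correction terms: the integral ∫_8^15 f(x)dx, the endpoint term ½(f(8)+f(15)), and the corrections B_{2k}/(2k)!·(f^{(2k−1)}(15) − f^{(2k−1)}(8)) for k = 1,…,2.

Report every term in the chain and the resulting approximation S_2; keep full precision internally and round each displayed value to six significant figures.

∫_8^15 x^6 dx evaluates to 2.41089e+07.
Boundary: ½(f(8) + f(15)) = ½(262144 + 1.13906e+07) = 5.82638e+06.
So far: 2.99353e+07.
k=1: B_{2}/(2)! × [f^{(1)}(15) − f^{(1)}(8)] = 1/12 × (4.55625e+06 − 196608) = 363304.
Partial sum through k=1: 3.02986e+07.
k=2: B_{4}/(4)! × [f^{(3)}(15) − f^{(3)}(8)] = −1/720 × (405000 − 61440.0) = -477.167.

S_2 ≈ 3.02981e+07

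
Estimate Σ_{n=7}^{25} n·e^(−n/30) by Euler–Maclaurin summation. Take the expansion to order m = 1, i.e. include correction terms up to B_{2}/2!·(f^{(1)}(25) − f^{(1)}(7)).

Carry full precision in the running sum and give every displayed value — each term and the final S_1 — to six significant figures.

S_1 ≈ 170.070

The integral term ∫_7^25 x·e^(−x/30) dx = 161.910.
½[f(7) + f(25)] = ½[5.54323 + 10.8650] = 8.20409.
Integral + boundary = 170.114.
Order-1 term: 1/12 · (0.0724330 − 0.607115) = -0.0445569.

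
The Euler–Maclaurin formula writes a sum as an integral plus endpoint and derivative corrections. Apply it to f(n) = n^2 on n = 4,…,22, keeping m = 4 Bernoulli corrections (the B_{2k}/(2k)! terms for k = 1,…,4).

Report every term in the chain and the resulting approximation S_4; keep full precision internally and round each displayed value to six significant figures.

S_4 ≈ 3781.00

∫_4^22 x^2 dx evaluates to 3528.00.
½[f(4) + f(22)] = ½[16.0000 + 484.000] = 250.000.
Running total after boundary: 3778.00.
Order-1 term: 1/12 · (44.0000 − 8.00000) = 3.00000.
After k=1: 3781.00.
Order-2 term: −1/720 · (0.00000 − 0.00000) = 0.00000.
After k=2: 3781.00.
Order-3 term: 1/30240 · (0.00000 − 0.00000) = 0.00000.
After k=3: 3781.00.
Order-4 term: −1/1209600 · (0.00000 − 0.00000) = 0.00000.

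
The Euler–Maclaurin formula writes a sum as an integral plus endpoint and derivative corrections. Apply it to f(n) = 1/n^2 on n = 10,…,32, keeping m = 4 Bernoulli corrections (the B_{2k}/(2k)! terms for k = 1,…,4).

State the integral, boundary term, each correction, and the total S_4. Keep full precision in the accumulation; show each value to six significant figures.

S_4 ≈ 0.0743995

The integral term ∫_10^32 1/x^2 dx = 0.0687500.
Boundary: ½(f(10) + f(32)) = ½(0.0100000 + 0.000976562) = 0.00548828.
Integral + boundary = 0.0742383.
Correction k=1: B_{2}/2! · (f^{(1)}(32) − f^{(1)}(10)) = 1/12 · (-6.10352e-05 − (-0.00200000)) = 0.000161580.
Partial sum through k=1: 0.0743999.
Correction k=2: B_{4}/4! · (f^{(3)}(32) − f^{(3)}(10)) = −1/720 · (-7.15256e-07 − (-0.000240000)) = -3.32340e-07.
Partial sum through k=2: 0.0743995.
Correction k=3: B_{6}/6! · (f^{(5)}(32) − f^{(5)}(10)) = 1/30240 · (-2.09548e-08 − (-7.20000e-05)) = 2.38026e-09.
Partial sum through k=3: 0.0743995.
Correction k=4: B_{8}/8! · (f^{(7)}(32) − f^{(7)}(10)) = −1/1209600 · (-1.14596e-09 − (-4.03200e-05)) = -3.33324e-11.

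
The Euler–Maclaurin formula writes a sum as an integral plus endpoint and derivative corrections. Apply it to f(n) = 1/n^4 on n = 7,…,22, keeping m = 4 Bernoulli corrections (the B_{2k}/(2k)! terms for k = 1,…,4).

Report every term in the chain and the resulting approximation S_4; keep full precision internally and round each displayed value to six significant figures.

S_4 ≈ 0.00117046

Integral: ∫_7^22 1/x^4 dx = 0.000940513.
Endpoint term: (f(7) + f(22))/2 = (0.000416493 + 4.26883e-06)/2 = 0.000210381.
So far: 0.00115089.
k=1: B_{2}/(2)! × [f^{(1)}(22) − f^{(1)}(7)] = 1/12 × (-7.76152e-07 − (-0.000237996)) = 1.97683e-05.
After k=1: 0.00117066.
k=2: B_{4}/(4)! × [f^{(3)}(22) − f^{(3)}(7)] = −1/720 × (-4.81086e-08 − (-0.000145712)) = -2.02311e-07.
After k=2: 0.00117046.
k=3: B_{6}/(6)! × [f^{(5)}(22) − f^{(5)}(7)] = 1/30240 × (-5.56628e-09 − (-0.000166528)) = 5.50669e-09.
After k=3: 0.00117047.
k=4: B_{8}/(8)! × [f^{(7)}(22) − f^{(7)}(7)] = −1/1209600 × (-1.03505e-09 − (-0.000305868)) = -2.52866e-10.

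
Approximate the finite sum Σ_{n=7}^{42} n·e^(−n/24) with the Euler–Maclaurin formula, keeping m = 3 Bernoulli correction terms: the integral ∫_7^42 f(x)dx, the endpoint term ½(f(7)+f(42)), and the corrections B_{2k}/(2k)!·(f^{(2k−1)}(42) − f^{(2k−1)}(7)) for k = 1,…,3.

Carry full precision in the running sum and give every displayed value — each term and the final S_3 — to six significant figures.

S_3 ≈ 286.732

The integral term ∫_7^42 x·e^(−x/24) dx = 280.523.
½[f(7) + f(42)] = ½[5.22912 + 7.29851] = 6.26381.
Integral + boundary = 286.787.
Correction k=1: B_{2}/2! · (f^{(1)}(42) − f^{(1)}(7)) = 1/12 · (-0.130330 − 0.529137) = -0.0549557.
Running total after k=1: 286.732.
Correction k=2: B_{4}/4! · (f^{(3)}(42) − f^{(3)}(7)) = −1/720 · (0.000377114 − 0.00351245) = 4.35464e-06.
Running total after k=2: 286.732.
Correction k=3: B_{6}/6! · (f^{(5)}(42) − f^{(5)}(7)) = 1/30240 · (1.70225e-06 − 1.06012e-05) = -2.94276e-10.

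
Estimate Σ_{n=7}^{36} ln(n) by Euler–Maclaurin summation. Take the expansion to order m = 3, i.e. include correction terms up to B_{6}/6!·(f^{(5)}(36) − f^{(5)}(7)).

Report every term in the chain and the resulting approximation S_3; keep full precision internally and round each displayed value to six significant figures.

The integral term ∫_7^36 ln(x) dx = 86.3853.
½[f(7) + f(36)] = ½[1.94591 + 3.58352] = 2.76471.
Integral + boundary = 89.1500.
Correction k=1: B_{2}/2! · (f^{(1)}(36) − f^{(1)}(7)) = 1/12 · (0.0277778 − 0.142857) = -0.00958995.
After k=1: 89.1404.
Correction k=2: B_{4}/4! · (f^{(3)}(36) − f^{(3)}(7)) = −1/720 · (4.28669e-05 − 0.00583090) = 8.03894e-06.
After k=2: 89.1404.
Correction k=3: B_{6}/6! · (f^{(5)}(36) − f^{(5)}(7)) = 1/30240 · (3.96916e-07 − 0.00142798) = -4.72083e-08.

S_3 ≈ 89.1404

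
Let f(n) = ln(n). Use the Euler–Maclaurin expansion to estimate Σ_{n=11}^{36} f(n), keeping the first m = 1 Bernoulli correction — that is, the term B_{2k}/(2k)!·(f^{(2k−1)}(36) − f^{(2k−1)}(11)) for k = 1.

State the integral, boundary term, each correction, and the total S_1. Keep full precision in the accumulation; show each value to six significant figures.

S_1 ≈ 80.6153

The integral term ∫_11^36 ln(x) dx = 77.6298.
Boundary: ½(f(11) + f(36)) = ½(2.39790 + 3.58352) = 2.99071.
Integral + boundary = 80.6205.
Correction k=1: B_{2}/2! · (f^{(1)}(36) − f^{(1)}(11)) = 1/12 · (0.0277778 − 0.0909091) = -0.00526094.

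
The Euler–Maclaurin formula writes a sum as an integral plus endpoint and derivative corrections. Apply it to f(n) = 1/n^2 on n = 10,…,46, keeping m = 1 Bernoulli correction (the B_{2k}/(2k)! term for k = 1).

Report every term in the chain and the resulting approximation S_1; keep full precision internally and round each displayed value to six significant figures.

Integral: ∫_10^46 1/x^2 dx = 0.0782609.
Endpoint term: (f(10) + f(46))/2 = (0.0100000 + 0.000472590)/2 = 0.00523629.
Running total after boundary: 0.0834972.
Order-1 term: 1/12 · (-2.05474e-05 − (-0.00200000)) = 0.000164954.

S_1 ≈ 0.0836621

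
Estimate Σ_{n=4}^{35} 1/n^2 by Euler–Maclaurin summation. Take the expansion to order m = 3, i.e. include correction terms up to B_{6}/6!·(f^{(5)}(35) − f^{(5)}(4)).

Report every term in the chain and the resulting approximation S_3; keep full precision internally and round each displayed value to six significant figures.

Integral: ∫_4^35 1/x^2 dx = 0.221429.
Boundary: ½(f(4) + f(35)) = ½(0.0625000 + 0.000816327) = 0.0316582.
Running total after boundary: 0.253087.
Correction k=1: B_{2}/2! · (f^{(1)}(35) − f^{(1)}(4)) = 1/12 · (-4.66472e-05 − (-0.0312500)) = 0.00260028.
Running total after k=1: 0.255687.
Correction k=2: B_{4}/4! · (f^{(3)}(35) − f^{(3)}(4)) = −1/720 · (-4.56952e-07 − (-0.0234375)) = -3.25514e-05.
Running total after k=2: 0.255654.
Correction k=3: B_{6}/6! · (f^{(5)}(35) − f^{(5)}(4)) = 1/30240 · (-1.11907e-08 − (-0.0439453)) = 1.45322e-06.

S_3 ≈ 0.255656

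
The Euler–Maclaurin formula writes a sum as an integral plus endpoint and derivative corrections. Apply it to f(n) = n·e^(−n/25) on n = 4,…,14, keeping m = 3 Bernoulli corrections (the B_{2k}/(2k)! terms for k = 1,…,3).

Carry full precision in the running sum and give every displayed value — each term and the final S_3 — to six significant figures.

The integral term ∫_4^14 x·e^(−x/25) dx = 60.8754.
Endpoint term: (f(4) + f(14))/2 = (3.40858 + 7.99693)/2 = 5.70275.
Running total after boundary: 66.5782.
Correction k=1: B_{2}/2! · (f^{(1)}(14) − f^{(1)}(4)) = 1/12 · (0.251332 − 0.715801) = -0.0387057.
Partial sum through k=1: 66.5395.
Correction k=2: B_{4}/4! · (f^{(3)}(14) − f^{(3)}(4)) = −1/720 · (0.00223000 − 0.00387214) = 2.28075e-06.
Partial sum through k=2: 66.5395.
Correction k=3: B_{6}/6! · (f^{(5)}(14) − f^{(5)}(4)) = 1/30240 · (6.49259e-06 − 1.05584e-05) = -1.34451e-10.

S_3 ≈ 66.5395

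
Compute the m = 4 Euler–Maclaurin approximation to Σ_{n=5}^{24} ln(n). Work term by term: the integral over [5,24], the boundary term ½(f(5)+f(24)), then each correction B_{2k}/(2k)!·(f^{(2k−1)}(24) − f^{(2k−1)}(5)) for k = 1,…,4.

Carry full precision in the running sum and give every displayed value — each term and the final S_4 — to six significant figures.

S_4 ≈ 51.6067

Integral: ∫_5^24 ln(x) dx = 49.2261.
½[f(5) + f(24)] = ½[1.60944 + 3.17805] = 2.39375.
Running total after boundary: 51.6198.
k=1: B_{2}/(2)! × [f^{(1)}(24) − f^{(1)}(5)] = 1/12 × (0.0416667 − 0.200000) = -0.0131944.
After k=1: 51.6067.
k=2: B_{4}/(4)! × [f^{(3)}(24) − f^{(3)}(5)] = −1/720 × (0.000144676 − 0.0160000) = 2.20213e-05.
After k=2: 51.6067.
k=3: B_{6}/(6)! × [f^{(5)}(24) − f^{(5)}(5)] = 1/30240 × (3.01408e-06 − 0.00768000) = -2.53869e-07.
After k=3: 51.6067.
k=4: B_{8}/(8)! × [f^{(7)}(24) − f^{(7)}(5)] = −1/1209600 × (1.56983e-07 − 0.00921600) = 7.61892e-09.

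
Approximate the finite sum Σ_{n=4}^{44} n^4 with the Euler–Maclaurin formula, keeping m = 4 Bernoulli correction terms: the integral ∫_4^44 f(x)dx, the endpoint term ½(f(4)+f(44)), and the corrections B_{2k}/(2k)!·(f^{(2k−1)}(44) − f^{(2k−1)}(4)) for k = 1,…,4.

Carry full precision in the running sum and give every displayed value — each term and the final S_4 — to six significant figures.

S_4 ≈ 3.48856e+07

The integral term ∫_4^44 x^4 dx = 3.29830e+07.
Endpoint term: (f(4) + f(44))/2 = (256.000 + 3.74810e+06)/2 = 1.87418e+06.
Running total after boundary: 3.48572e+07.
Order-1 term: 1/12 · (340736 − 256.000) = 28373.3.
Partial sum through k=1: 3.48856e+07.
Order-2 term: −1/720 · (1056.00 − 96.0000) = -1.33333.
Partial sum through k=2: 3.48856e+07.
Order-3 term: 1/30240 · (0.00000 − 0.00000) = 0.00000.
Partial sum through k=3: 3.48856e+07.
Order-4 term: −1/1209600 · (0.00000 − 0.00000) = 0.00000.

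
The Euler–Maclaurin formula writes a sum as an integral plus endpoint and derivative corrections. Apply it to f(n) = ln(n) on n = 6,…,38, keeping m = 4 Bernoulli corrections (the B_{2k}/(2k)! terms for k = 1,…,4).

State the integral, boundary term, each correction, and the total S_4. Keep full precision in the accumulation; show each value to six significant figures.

S_4 ≈ 98.1807

The integral term ∫_6^38 ln(x) dx = 95.4777.
Boundary: ½(f(6) + f(38)) = ½(1.79176 + 3.63759) = 2.71467.
Running total after boundary: 98.1924.
k=1: B_{2}/(2)! × [f^{(1)}(38) − f^{(1)}(6)] = 1/12 × (0.0263158 − 0.166667) = -0.0116959.
Partial sum through k=1: 98.1807.
k=2: B_{4}/(4)! × [f^{(3)}(38) − f^{(3)}(6)] = −1/720 × (3.64485e-05 − 0.00925926) = 1.28095e-05.
Partial sum through k=2: 98.1807.
k=3: B_{6}/(6)! × [f^{(5)}(38) − f^{(5)}(6)] = 1/30240 × (3.02896e-07 − 0.00308642) = -1.02054e-07.
Partial sum through k=3: 98.1807.
k=4: B_{8}/(8)! × [f^{(7)}(38) − f^{(7)}(6)] = −1/1209600 × (6.29285e-09 − 0.00257202) = 2.12633e-09.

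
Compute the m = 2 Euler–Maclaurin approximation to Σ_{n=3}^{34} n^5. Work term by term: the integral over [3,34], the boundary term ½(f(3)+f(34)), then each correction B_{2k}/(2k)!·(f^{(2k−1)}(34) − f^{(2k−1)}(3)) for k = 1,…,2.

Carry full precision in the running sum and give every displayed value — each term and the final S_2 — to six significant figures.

S_2 ≈ 2.80742e+08

Integral: ∫_3^34 x^5 dx = 2.57467e+08.
Endpoint term: (f(3) + f(34))/2 = (243.000 + 4.54354e+07)/2 = 2.27178e+07.
Running total after boundary: 2.80185e+08.
Order-1 term: 1/12 · (6.68168e+06 − 405.000) = 556773.
Running total after k=1: 2.80742e+08.
Order-2 term: −1/720 · (69360.0 − 540.000) = -95.5833.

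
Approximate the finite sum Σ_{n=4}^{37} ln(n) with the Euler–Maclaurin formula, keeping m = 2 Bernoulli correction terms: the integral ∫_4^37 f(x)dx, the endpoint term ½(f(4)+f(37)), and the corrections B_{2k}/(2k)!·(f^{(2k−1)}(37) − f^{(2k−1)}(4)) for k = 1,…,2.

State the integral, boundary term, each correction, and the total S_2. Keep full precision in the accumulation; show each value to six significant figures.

Integral: ∫_4^37 ln(x) dx = 95.0588.
½[f(4) + f(37)] = ½[1.38629 + 3.61092] = 2.49861.
So far: 97.5574.
k=1: B_{2}/(2)! × [f^{(1)}(37) − f^{(1)}(4)] = 1/12 × (0.0270270 − 0.250000) = -0.0185811.
After k=1: 97.5388.
k=2: B_{4}/(4)! × [f^{(3)}(37) − f^{(3)}(4)] = −1/720 × (3.94843e-05 − 0.0312500) = 4.33479e-05.

S_2 ≈ 97.5389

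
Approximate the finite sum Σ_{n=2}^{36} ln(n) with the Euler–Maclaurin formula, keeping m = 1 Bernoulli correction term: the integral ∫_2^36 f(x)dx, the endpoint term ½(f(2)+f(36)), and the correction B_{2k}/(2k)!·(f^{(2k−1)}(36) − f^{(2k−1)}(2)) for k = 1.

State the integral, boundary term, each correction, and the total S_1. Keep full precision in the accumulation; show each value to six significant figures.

S_1 ≈ 95.7194

The integral term ∫_2^36 ln(x) dx = 93.6204.
½[f(2) + f(36)] = ½[0.693147 + 3.58352] = 2.13833.
So far: 95.7587.
k=1: B_{2}/(2)! × [f^{(1)}(36) − f^{(1)}(2)] = 1/12 × (0.0277778 − 0.500000) = -0.0393519.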